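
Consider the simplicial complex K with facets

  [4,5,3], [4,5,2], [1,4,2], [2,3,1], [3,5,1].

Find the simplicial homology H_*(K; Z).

Order the vertices as 1 < 2 < 3 < 4 < 5. Listing each simplex with vertices in this order, K has dimension 2 with simplices:

  0-simplices (5): [1], [2], [3], [4], [5]
  1-simplices (10): [1,2], [1,3], [1,4], [1,5], [2,3], [2,4], [2,5], [3,4], [3,5], [4,5]
  2-simplices (5): [1,2,3], [1,2,4], [1,3,5], [2,4,5], [3,4,5]

giving chain groups C_0 ≅ Z^5, C_1 ≅ Z^10, C_2 ≅ Z^5.

The boundary map ∂_1: C_1 → C_0 sends each edge [p,q] (with p < q) to q − p. For instance
  ∂[2,3] = [3] − [2].
The 5×10 boundary matrix has rank 4 and Smith normal form diag(1,1,1,1).

∂_2: C_2 → C_1 sends each 2-simplex [p,q,r] to [q,r] − [p,r] + [p,q]. For instance
  ∂[1,3,5] = [3,5] − [1,5] + [1,3],
  ∂[3,4,5] = [4,5] − [3,5] + [3,4].
As a 10×5 matrix over Z this has rank 5, with invariant factors (1,1,1,1,1).

Computing H_k = (kernel of ∂_k) / (image of ∂_{k+1}):

  H_0: rank C_0 − rank ∂_1 = 5 − 4 = 1, and the invariant factors of ∂_1 are all 1, so H_0 = Z.
  H_1: rank ker ∂_1 − rank ∂_2 = (10 − 4) − 5 = 1, and the invariant factors of ∂_2 are all 1, so H_1 = Z.
  H_2: rank ker ∂_2 − rank ∂_3 = (5 − 5) − 0 = 0, and there is no ∂_3, so H_2 = 0.

As a check, the Euler characteristic is 5 − 10 + 5 = 0, which agrees with 1 − 1 + 0 = 0.

H_0 = Z,  H_1 = Z,  H_2 = 0.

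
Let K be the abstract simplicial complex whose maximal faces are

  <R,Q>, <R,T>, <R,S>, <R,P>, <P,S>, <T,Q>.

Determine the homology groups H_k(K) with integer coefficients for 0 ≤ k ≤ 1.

H_0 ≅ Z,  H_1 ≅ Z^2.

K has 5 vertices, 6 edges.
rank ∂_0 = 0, rank ∂_1 = 4 ⇒ b_0 = 5 − 0 − 4 = 1; all invariant factors of ∂_1 are 1 so no torsion. So H_0 = Z.
rank ∂_1 = 4, rank ∂_2 = 0 ⇒ b_1 = 6 − 4 − 0 = 2. So H_1 = Z^2.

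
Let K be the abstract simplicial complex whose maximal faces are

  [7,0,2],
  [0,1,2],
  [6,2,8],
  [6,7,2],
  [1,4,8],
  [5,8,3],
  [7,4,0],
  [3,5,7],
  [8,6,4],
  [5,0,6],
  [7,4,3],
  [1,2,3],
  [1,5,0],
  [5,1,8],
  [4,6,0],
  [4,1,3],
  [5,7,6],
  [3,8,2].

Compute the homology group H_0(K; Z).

H_0 = Z.

Take the total order 0 < 1 < 2 < 3 < 4 < 5 < 6 < 7 < 8 on the vertex set. Then K (dimension 2) consists of the simplices:

  0-simplices (9): [0], [1], [2], [3], [4], [5], [6], [7], [8]
  1-simplices (27): (27 of them)
  2-simplices (18): [0,1,2], [0,1,5], [0,2,7], [0,4,6], [0,4,7], [0,5,6], [1,2,3], [1,3,4], [1,4,8], [1,5,8], [2,3,8], [2,6,7], [2,6,8], [3,4,7], [3,5,7], [3,5,8], [4,6,8], [5,6,7]

giving chain groups C_0 ≅ Z^9, C_1 ≅ Z^27, C_2 ≅ Z^18.

∂_1: C_1 → C_0 is given by ∂[p,q] = [q] − [p]. For instance
  ∂[0,1] = [1] − [0].
The 9×27 boundary matrix has rank 8 and Smith normal form diag(1,1,1,1,1,1,1,1).

Boundary ∂_2: C_2 → C_1 maps a triangle to the signed sum of its edges. For instance
  ∂[0,2,7] = [2,7] − [0,7] + [0,2],
  ∂[3,5,7] = [5,7] − [3,7] + [3,5].
As a 27×18 matrix over Z this has rank 18, with invariant factors (1,1,1,1,1,1,1,1,1,1,1,1,1,1,1,1,1,2).

From H_k ≅ ker(∂_k) / im(∂_{k+1}) we obtain:

  H_0: rank C_0 − rank ∂_1 = 9 − 8 = 1, and the invariant factors of ∂_1 are all 1, so H_0 ≅ Z.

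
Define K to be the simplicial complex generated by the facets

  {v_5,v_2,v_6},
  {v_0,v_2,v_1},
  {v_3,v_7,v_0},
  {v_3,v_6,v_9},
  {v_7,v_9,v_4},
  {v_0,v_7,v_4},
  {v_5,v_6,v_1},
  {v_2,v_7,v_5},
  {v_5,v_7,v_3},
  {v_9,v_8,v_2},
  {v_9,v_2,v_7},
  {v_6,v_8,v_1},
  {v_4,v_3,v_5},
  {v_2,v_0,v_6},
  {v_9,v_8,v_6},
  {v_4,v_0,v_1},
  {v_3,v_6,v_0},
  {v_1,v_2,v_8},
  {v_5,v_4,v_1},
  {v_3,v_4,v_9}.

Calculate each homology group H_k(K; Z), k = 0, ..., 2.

We work with the vertex ordering v_0 < v_1 < v_2 < v_3 < v_4 < v_5 < v_6 < v_7 < v_8 < v_9. The simplices of K, each written with vertices in increasing order, are:

  0-simplices (10): [v_0], [v_1], [v_2], [v_3], [v_4], [v_5], [v_6], [v_7], [v_8], [v_9]
  1-simplices (30): (30 of them)
  2-simplices (20): (20 of them)

giving chain groups C_0 ≅ Z^10, C_1 ≅ Z^30, C_2 ≅ Z^20.

∂_1: C_1 → C_0 maps an edge to its endpoints' difference, ∂[p,q] = q − p. For instance
  ∂[v_2,v_7] = [v_7] − [v_2].
As a 10×30 matrix over Z this has rank 9, with invariant factors (1,1,1,1,1,1,1,1,1).

∂_2: C_2 → C_1 maps a triangle to the signed sum of its edges. For instance
  ∂[v_4,v_7,v_9] = [v_7,v_9] − [v_4,v_9] + [v_4,v_7],
  ∂[v_3,v_6,v_9] = [v_6,v_9] − [v_3,v_9] + [v_3,v_6].
The 30×20 boundary matrix has rank 20 and Smith normal form diag(1,1,1,1,1,1,1,1,1,1,1,1,1,1,1,1,1,1,1,2).

From H_k ≅ ker(∂_k) / im(∂_{k+1}) we obtain:

  H_0: rank C_0 − rank ∂_1 = 10 − 9 = 1, and the invariant factors of ∂_1 are all 1, so H_0 ≅ Z.
  H_1: rank ker ∂_1 − rank ∂_2 = (30 − 9) − 20 = 1, and ∂_2 has invariant factor 2 > 1, so H_1 ≅ Z ⊕ Z/2Z.
  H_2: rank ker ∂_2 − rank ∂_3 = (20 − 20) − 0 = 0, and there is no ∂_3, so H_2 ≅ 0.

As a check, the Euler characteristic is 10 − 30 + 20 = 0, which agrees with 1 − 1 + 0 = 0.

H_0 = Z,  H_1 = Z ⊕ Z/2Z,  H_2 = 0.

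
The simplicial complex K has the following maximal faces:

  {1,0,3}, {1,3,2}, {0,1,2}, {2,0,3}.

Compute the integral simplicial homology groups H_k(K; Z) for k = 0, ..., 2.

Take the total order 0 < 1 < 2 < 3 on the vertex set. Then K (dimension 2) consists of the simplices:

  0-simplices (4): [0], [1], [2], [3]
  1-simplices (6): [0,1], [0,2], [0,3], [1,2], [1,3], [2,3]
  2-simplices (4): [0,1,2], [0,1,3], [0,2,3], [1,2,3]

giving chain groups C_0 ≅ Z^4, C_1 ≅ Z^6, C_2 ≅ Z^4.

Boundary ∂_1: C_1 → C_0 is given by ∂[p,q] = [q] − [p].
This gives a 4×6 integer matrix of rank 3; reducing to Smith normal form yields diagonal entries (1,1,1).

The boundary map ∂_2: C_2 → C_1 acts by ∂[p,q,r] = [q,r] − [p,r] + [p,q]. For instance
  ∂[1,2,3] = [2,3] − [1,3] + [1,2],
  ∂[0,2,3] = [2,3] − [0,3] + [0,2].
This gives a 6×4 integer matrix of rank 3; reducing to Smith normal form yields diagonal entries (1,1,1).

Reading off H_k = ker ∂_k / im ∂_{k+1}:

  H_0: rank C_0 − rank ∂_1 = 4 − 3 = 1, and the invariant factors of ∂_1 are all 1, so H_0 = Z.
  H_1: rank ker ∂_1 − rank ∂_2 = (6 − 3) − 3 = 0, and the invariant factors of ∂_2 are all 1, so H_1 = 0.
  H_2: rank ker ∂_2 − rank ∂_3 = (4 − 3) − 0 = 1, and there is no ∂_3, so H_2 = Z.

H_0 ≅ Z,  H_1 = 0,  H_2 ≅ Z.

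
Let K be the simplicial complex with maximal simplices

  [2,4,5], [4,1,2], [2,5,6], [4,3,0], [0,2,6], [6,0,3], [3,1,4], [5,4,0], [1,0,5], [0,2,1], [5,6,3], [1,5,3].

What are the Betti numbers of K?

We work with the vertex ordering 0 < 1 < 2 < 3 < 4 < 5 < 6. The simplices of K, each written with vertices in increasing order, are:

  0-simplices (7): [0], [1], [2], [3], [4], [5], [6]
  1-simplices (18): [0,1], [0,2], [0,3], [0,4], [0,5], [0,6], [1,2], [1,3], [1,4], [1,5], [2,4], [2,5], [2,6], [3,4], [3,5], [3,6], [4,5], [5,6]
  2-simplices (12): [0,1,2], [0,1,5], [0,2,6], [0,3,4], [0,3,6], [0,4,5], [1,2,4], [1,3,4], [1,3,5], [2,4,5], [2,5,6], [3,5,6]

Hence C_0 ≅ Z^7, C_1 ≅ Z^18, C_2 ≅ Z^12.

The boundary map ∂_1: C_1 → C_0 maps an edge to its endpoints' difference, ∂[p,q] = q − p. For instance
  ∂[4,5] = [5] − [4].
The resulting 7×18 matrix has rank 6, and its Smith normal form has invariant factors (1,1,1,1,1,1).

∂_2: C_2 → C_1 acts by ∂[p,q,r] = [q,r] − [p,r] + [p,q]. For instance
  ∂[1,2,4] = [2,4] − [1,4] + [1,2],
  ∂[2,4,5] = [4,5] − [2,5] + [2,4].
The 18×12 boundary matrix has rank 12 and Smith normal form diag(1,1,1,1,1,1,1,1,1,1,1,2).

Computing H_k = (kernel of ∂_k) / (image of ∂_{k+1}):

  H_0: rank C_0 − rank ∂_1 = 7 − 6 = 1, and the invariant factors of ∂_1 are all 1, so H_0 ≅ Z.
  H_1: rank ker ∂_1 − rank ∂_2 = (18 − 6) − 12 = 0, and ∂_2 has invariant factor 2 > 1, so H_1 ≅ Z/2.
  H_2: rank ker ∂_2 − rank ∂_3 = (12 − 12) − 0 = 0, and there is no ∂_3, so H_2 ≅ 0.

Hence the Betti numbers are b_0 = 1, b_1 = 0, b_2 = 0.

b_0 = 1, b_1 = 0, b_2 = 0.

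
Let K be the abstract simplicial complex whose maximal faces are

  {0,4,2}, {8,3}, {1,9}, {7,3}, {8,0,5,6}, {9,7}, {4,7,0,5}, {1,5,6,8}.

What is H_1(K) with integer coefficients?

H_1 = Z^2.

We work with the vertex ordering 0 < 1 < 2 < 3 < 4 < 5 < 6 < 7 < 8 < 9. The simplices of K, each written with vertices in increasing order, are:

  0-simplices (10): [0], [1], [2], [3], [4], [5], [6], [7], [8], [9]
  1-simplices (20): [0,2], [0,4], [0,5], [0,6], [0,7], [0,8], [1,5], [1,6], [1,8], [1,9], [2,4], [3,7], [3,8], [4,5], [4,7], [5,6], [5,7], [5,8], [6,8], [7,9]
  2-simplices (12): [0,2,4], [0,4,5], [0,4,7], [0,5,6], [0,5,7], [0,5,8], [0,6,8], [1,5,6], [1,5,8], [1,6,8], [4,5,7], [5,6,8]
  3-simplices (3): [0,4,5,7], [0,5,6,8], [1,5,6,8]

so the chain groups are C_0 ≅ Z^10, C_1 ≅ Z^20, C_2 ≅ Z^12, C_3 ≅ Z^3.

Boundary ∂_1: C_1 → C_0 maps an edge to its endpoints' difference, ∂[p,q] = q − p. For instance
  ∂[5,8] = [8] − [5].
The 10×20 boundary matrix has rank 9 and Smith normal form diag(1,1,1,1,1,1,1,1,1).

The boundary map ∂_2: C_2 → C_1 sends each 2-simplex [p,q,r] to [q,r] − [p,r] + [p,q]. For instance
  ∂[0,5,8] = [5,8] − [0,8] + [0,5],
  ∂[0,6,8] = [6,8] − [0,8] + [0,6].
As a 20×12 matrix over Z this has rank 9, with invariant factors (1,1,1,1,1,1,1,1,1).

The boundary map ∂_3: C_3 → C_2 sends each 3-simplex σ to the alternating sum Σ_i (−1)^i (σ with its i-th vertex removed). For instance
  ∂[0,4,5,7] = [4,5,7] − [0,5,7] + [0,4,7] − [0,4,5],
  ∂[1,5,6,8] = [5,6,8] − [1,6,8] + [1,5,8] − [1,5,6].
The 12×3 boundary matrix has rank 3 and Smith normal form diag(1,1,1).

Now H_k = ker ∂_k / im ∂_{k+1}, so:

  H_1: rank ker ∂_1 − rank ∂_2 = (20 − 9) − 9 = 2, and the invariant factors of ∂_2 are all 1, so H_1 = Z^2.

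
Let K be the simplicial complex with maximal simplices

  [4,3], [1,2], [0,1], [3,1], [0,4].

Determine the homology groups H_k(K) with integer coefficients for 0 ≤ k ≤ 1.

H_0 ≅ Z,  H_1 ≅ Z.

We work with the vertex ordering 0 < 1 < 2 < 3 < 4. The simplices of K, each written with vertices in increasing order, are:

  0-simplices (5): [0], [1], [2], [3], [4]
  1-simplices (5): [0,1], [0,4], [1,2], [1,3], [3,4]

so the chain groups are C_0 ≅ Z^5, C_1 ≅ Z^5.

The boundary map ∂_1: C_1 → C_0 maps an edge to its endpoints' difference, ∂[p,q] = q − p.
This gives a 5×5 integer matrix of rank 4; reducing to Smith normal form yields diagonal entries (1,1,1,1).

Reading off H_k = ker ∂_k / im ∂_{k+1}:

  H_0: rank C_0 − rank ∂_1 = 5 − 4 = 1, and the invariant factors of ∂_1 are all 1, so H_0 = Z.
  H_1: rank ker ∂_1 − rank ∂_2 = (5 − 4) − 0 = 1, and there is no ∂_2, so H_1 = Z.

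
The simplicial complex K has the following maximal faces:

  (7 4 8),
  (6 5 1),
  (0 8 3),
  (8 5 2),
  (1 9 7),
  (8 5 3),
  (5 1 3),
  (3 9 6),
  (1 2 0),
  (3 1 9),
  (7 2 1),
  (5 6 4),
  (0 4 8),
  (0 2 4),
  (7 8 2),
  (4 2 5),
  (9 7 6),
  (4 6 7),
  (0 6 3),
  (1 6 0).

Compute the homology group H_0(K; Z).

H_0 ≅ Z.

Fix the vertex order 0 < 1 < 2 < 3 < 4 < 5 < 6 < 7 < 8 < 9 and write every simplex with vertices in increasing order. Then dim K = 2 and the simplices of K are:

  0-simplices (10): [0], [1], [2], [3], [4], [5], [6], [7], [8], [9]
  1-simplices (30): (30 of them)
  2-simplices (20): (20 of them)

giving chain groups C_0 ≅ Z^10, C_1 ≅ Z^30, C_2 ≅ Z^20.

The boundary map ∂_1: C_1 → C_0 sends each edge [p,q] (with p < q) to q − p. For instance
  ∂[6,9] = [9] − [6].
As a 10×30 matrix over Z this has rank 9, with invariant factors (1,1,1,1,1,1,1,1,1).

The boundary map ∂_2: C_2 → C_1 acts by ∂[p,q,r] = [q,r] − [p,r] + [p,q]. For instance
  ∂[1,3,5] = [3,5] − [1,5] + [1,3],
  ∂[0,2,4] = [2,4] − [0,4] + [0,2].
The resulting 30×20 matrix has rank 20, and its Smith normal form has invariant factors (1,1,1,1,1,1,1,1,1,1,1,1,1,1,1,1,1,1,1,2).

Now H_k = ker ∂_k / im ∂_{k+1}, so:

  H_0: rank C_0 − rank ∂_1 = 10 − 9 = 1, and the invariant factors of ∂_1 are all 1, so H_0 = Z.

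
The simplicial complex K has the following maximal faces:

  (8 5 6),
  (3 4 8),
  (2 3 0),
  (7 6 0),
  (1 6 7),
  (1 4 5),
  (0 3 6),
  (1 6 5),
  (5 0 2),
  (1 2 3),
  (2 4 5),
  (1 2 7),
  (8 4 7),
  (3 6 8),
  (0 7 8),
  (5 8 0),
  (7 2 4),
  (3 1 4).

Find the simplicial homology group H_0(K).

H_0 = Z.

Take the total order 0 < 1 < 2 < 3 < 4 < 5 < 6 < 7 < 8 on the vertex set. Then K (dimension 2) consists of the simplices:

  0-simplices (9): [0], [1], [2], [3], [4], [5], [6], [7], [8]
  1-simplices (27): (27 of them)
  2-simplices (18): [0,2,3], [0,2,5], [0,3,6], [0,5,8], [0,6,7], [0,7,8], [1,2,3], [1,2,7], [1,3,4], [1,4,5], [1,5,6], [1,6,7], [2,4,5], [2,4,7], [3,4,8], [3,6,8], [4,7,8], [5,6,8]

Hence C_0 ≅ Z^9, C_1 ≅ Z^27, C_2 ≅ Z^18.

The boundary map ∂_1: C_1 → C_0 is given by ∂[p,q] = [q] − [p]. For instance
  ∂[2,5] = [5] − [2].
As a 9×27 matrix over Z this has rank 8, with invariant factors (1,1,1,1,1,1,1,1).

Boundary ∂_2: C_2 → C_1 acts by ∂[p,q,r] = [q,r] − [p,r] + [p,q]. For instance
  ∂[0,6,7] = [6,7] − [0,7] + [0,6],
  ∂[0,2,5] = [2,5] − [0,5] + [0,2].
The 27×18 boundary matrix has rank 18 and Smith normal form diag(1,1,1,1,1,1,1,1,1,1,1,1,1,1,1,1,1,2).

Computing H_k = (kernel of ∂_k) / (image of ∂_{k+1}):

  H_0: rank C_0 − rank ∂_1 = 9 − 8 = 1, and the invariant factors of ∂_1 are all 1, so H_0 ≅ Z.

(K is a triangulation of the Klein bottle.)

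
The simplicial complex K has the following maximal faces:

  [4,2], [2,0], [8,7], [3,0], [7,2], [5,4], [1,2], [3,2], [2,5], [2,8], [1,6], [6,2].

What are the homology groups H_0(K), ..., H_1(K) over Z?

H_0 = Z,  H_1 = Z^4.

Order the vertices as 0 < 1 < 2 < 3 < 4 < 5 < 6 < 7 < 8. Listing each simplex with vertices in this order, K has dimension 1 with simplices:

  0-simplices (9): [0], [1], [2], [3], [4], [5], [6], [7], [8]
  1-simplices (12): [0,2], [0,3], [1,2], [1,6], [2,3], [2,4], [2,5], [2,6], [2,7], [2,8], [4,5], [7,8]

so the chain groups are C_0 ≅ Z^9, C_1 ≅ Z^12.

The boundary map ∂_1: C_1 → C_0 is given by ∂[p,q] = [q] − [p]. For instance
  ∂[2,6] = [6] − [2].
The resulting 9×12 matrix has rank 8, and its Smith normal form has invariant factors (1,1,1,1,1,1,1,1).

Reading off H_k = ker ∂_k / im ∂_{k+1}:

  H_0: rank C_0 − rank ∂_1 = 9 − 8 = 1, and the invariant factors of ∂_1 are all 1, so H_0 ≅ Z.
  H_1: rank ker ∂_1 − rank ∂_2 = (12 − 8) − 0 = 4, and there is no ∂_2, so H_1 ≅ Z^4.

(K is a triangulation of a wedge of 4 circles.)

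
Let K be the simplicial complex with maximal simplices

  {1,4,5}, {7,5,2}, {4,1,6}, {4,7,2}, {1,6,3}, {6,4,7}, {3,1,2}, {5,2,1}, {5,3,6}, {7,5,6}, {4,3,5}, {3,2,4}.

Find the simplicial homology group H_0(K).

Order the vertices as 1 < 2 < 3 < 4 < 5 < 6 < 7. Listing each simplex with vertices in this order, K has dimension 2 with simplices:

  0-simplices (7): [1], [2], [3], [4], [5], [6], [7]
  1-simplices (18): [1,2], [1,3], [1,4], [1,5], [1,6], [2,3], [2,4], [2,5], [2,7], [3,4], [3,5], [3,6], [4,5], [4,6], [4,7], [5,6], [5,7], [6,7]
  2-simplices (12): [1,2,3], [1,2,5], [1,3,6], [1,4,5], [1,4,6], [2,3,4], [2,4,7], [2,5,7], [3,4,5], [3,5,6], [4,6,7], [5,6,7]

so the chain groups are C_0 ≅ Z^7, C_1 ≅ Z^18, C_2 ≅ Z^12.

The boundary map ∂_1: C_1 → C_0 sends each edge [p,q] (with p < q) to q − p.
The resulting 7×18 matrix has rank 6, and its Smith normal form has invariant factors (1,1,1,1,1,1).

Boundary ∂_2: C_2 → C_1 maps a triangle to the signed sum of its edges. For instance
  ∂[4,6,7] = [6,7] − [4,7] + [4,6],
  ∂[2,3,4] = [3,4] − [2,4] + [2,3].
The 18×12 boundary matrix has rank 12 and Smith normal form diag(1,1,1,1,1,1,1,1,1,1,1,2).

From H_k ≅ ker(∂_k) / im(∂_{k+1}) we obtain:

  H_0: rank C_0 − rank ∂_1 = 7 − 6 = 1, and the invariant factors of ∂_1 are all 1, so H_0 = Z.

H_0 = Z.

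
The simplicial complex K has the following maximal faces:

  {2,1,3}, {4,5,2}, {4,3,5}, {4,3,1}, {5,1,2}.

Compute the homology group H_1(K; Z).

We work with the vertex ordering 1 < 2 < 3 < 4 < 5. The simplices of K, each written with vertices in increasing order, are:

  0-simplices (5): [1], [2], [3], [4], [5]
  1-simplices (10): [1,2], [1,3], [1,4], [1,5], [2,3], [2,4], [2,5], [3,4], [3,5], [4,5]
  2-simplices (5): [1,2,3], [1,2,5], [1,3,4], [2,4,5], [3,4,5]

giving chain groups C_0 ≅ Z^5, C_1 ≅ Z^10, C_2 ≅ Z^5.

The boundary map ∂_1: C_1 → C_0 is given by ∂[p,q] = [q] − [p].
This gives a 5×10 integer matrix of rank 4; reducing to Smith normal form yields diagonal entries (1,1,1,1).

The boundary map ∂_2: C_2 → C_1 sends each 2-simplex [p,q,r] to [q,r] − [p,r] + [p,q]. For instance
  ∂[1,2,5] = [2,5] − [1,5] + [1,2],
  ∂[2,4,5] = [4,5] − [2,5] + [2,4].
The 10×5 boundary matrix has rank 5 and Smith normal form diag(1,1,1,1,1).

Computing H_k = (kernel of ∂_k) / (image of ∂_{k+1}):

  H_1: rank ker ∂_1 − rank ∂_2 = (10 − 4) − 5 = 1, and the invariant factors of ∂_2 are all 1, so H_1 = Z.

H_1 = Z.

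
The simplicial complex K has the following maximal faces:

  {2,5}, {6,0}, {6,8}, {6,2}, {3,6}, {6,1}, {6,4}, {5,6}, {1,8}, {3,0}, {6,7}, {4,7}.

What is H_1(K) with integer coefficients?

H_1 = Z^4.

Order the vertices as 0 < 1 < 2 < 3 < 4 < 5 < 6 < 7 < 8. Listing each simplex with vertices in this order, K has dimension 1 with simplices:

  0-simplices (9): [0], [1], [2], [3], [4], [5], [6], [7], [8]
  1-simplices (12): [0,3], [0,6], [1,6], [1,8], [2,5], [2,6], [3,6], [4,6], [4,7], [5,6], [6,7], [6,8]

Hence C_0 ≅ Z^9, C_1 ≅ Z^12.

∂_1: C_1 → C_0 is given by ∂[p,q] = [q] − [p]. For instance
  ∂[4,6] = [6] − [4].
This gives a 9×12 integer matrix of rank 8; reducing to Smith normal form yields diagonal entries (1,1,1,1,1,1,1,1).

From H_k ≅ ker(∂_k) / im(∂_{k+1}) we obtain:

  H_1: rank ker ∂_1 − rank ∂_2 = (12 − 8) − 0 = 4, and there is no ∂_2, so H_1 ≅ Z^4.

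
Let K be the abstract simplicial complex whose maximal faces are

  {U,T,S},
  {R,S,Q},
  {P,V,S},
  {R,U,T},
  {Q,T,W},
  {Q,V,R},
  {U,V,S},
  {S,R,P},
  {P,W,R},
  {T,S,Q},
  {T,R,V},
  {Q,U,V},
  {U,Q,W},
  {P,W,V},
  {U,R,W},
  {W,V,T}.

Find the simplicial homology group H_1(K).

H_1 = Z^2.

Fix the vertex order P < Q < R < S < T < U < V < W and write every simplex with vertices in increasing order. Then dim K = 2 and the simplices of K are:

  0-simplices (8): P, Q, R, S, T, U, V, W
  1-simplices (24): PR, PS, PV, PW, QR, QS, QT, QU, QV, QW, RS, RT, RU, RV, RW, ST, SU, SV, TU, TV, TW, UV, UW, VW
  2-simplices (16): PRS, PRW, PSV, PVW, QRS, QRV, QST, QTW, QUV, QUW, RTU, RTV, RUW, STU, SUV, TVW

Hence C_0 ≅ Z^8, C_1 ≅ Z^24, C_2 ≅ Z^16.

∂_1: C_1 → C_0 sends each edge [p,q] (with p < q) to q − p. For instance
  ∂TW = W − T.
As a 8×24 matrix over Z this has rank 7, with invariant factors (1,1,1,1,1,1,1).

The boundary map ∂_2: C_2 → C_1 acts by ∂[p,q,r] = [q,r] − [p,r] + [p,q]. For instance
  ∂RTV = TV − RV + RT,
  ∂STU = TU − SU + ST.
As a 24×16 matrix over Z this has rank 15, with invariant factors (1,1,1,1,1,1,1,1,1,1,1,1,1,1,1).

Computing H_k = (kernel of ∂_k) / (image of ∂_{k+1}):

  H_1: rank ker ∂_1 − rank ∂_2 = (24 − 7) − 15 = 2, and the invariant factors of ∂_2 are all 1, so H_1 ≅ Z^2.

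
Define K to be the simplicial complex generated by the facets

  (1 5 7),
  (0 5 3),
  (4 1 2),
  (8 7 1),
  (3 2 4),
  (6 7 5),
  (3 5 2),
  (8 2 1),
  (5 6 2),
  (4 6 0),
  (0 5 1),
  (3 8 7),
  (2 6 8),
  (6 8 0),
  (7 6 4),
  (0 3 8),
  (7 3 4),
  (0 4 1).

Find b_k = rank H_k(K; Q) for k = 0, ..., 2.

Fix the vertex order 0 < 1 < 2 < 3 < 4 < 5 < 6 < 7 < 8 and write every simplex with vertices in increasing order. Then dim K = 2 and the simplices of K are:

  0-simplices (9): [0], [1], [2], [3], [4], [5], [6], [7], [8]
  1-simplices (27): (27 of them)
  2-simplices (18): [0,1,4], [0,1,5], [0,3,5], [0,3,8], [0,4,6], [0,6,8], [1,2,4], [1,2,8], [1,5,7], [1,7,8], [2,3,4], [2,3,5], [2,5,6], [2,6,8], [3,4,7], [3,7,8], [4,6,7], [5,6,7]

so the chain groups are C_0 ≅ Z^9, C_1 ≅ Z^27, C_2 ≅ Z^18.

Boundary ∂_1: C_1 → C_0 sends each edge [p,q] (with p < q) to q − p.
The resulting 9×27 matrix has rank 8, and its Smith normal form has invariant factors (1,1,1,1,1,1,1,1).

Boundary ∂_2: C_2 → C_1 acts by ∂[p,q,r] = [q,r] − [p,r] + [p,q]. For instance
  ∂[3,7,8] = [7,8] − [3,8] + [3,7],
  ∂[0,3,5] = [3,5] − [0,5] + [0,3].
The 27×18 boundary matrix has rank 17 and Smith normal form diag(1,1,1,1,1,1,1,1,1,1,1,1,1,1,1,1,1).

Computing H_k = (kernel of ∂_k) / (image of ∂_{k+1}):

  H_0: rank C_0 − rank ∂_1 = 9 − 8 = 1, and the invariant factors of ∂_1 are all 1, so H_0 = Z.
  H_1: rank ker ∂_1 − rank ∂_2 = (27 − 8) − 17 = 2, and the invariant factors of ∂_2 are all 1, so H_1 = Z^2.
  H_2: rank ker ∂_2 − rank ∂_3 = (18 − 17) − 0 = 1, and there is no ∂_3, so H_2 = Z.

Hence the Betti numbers are b_0 = 1, b_1 = 2, b_2 = 1.

b_0 = 1, b_1 = 2, b_2 = 1.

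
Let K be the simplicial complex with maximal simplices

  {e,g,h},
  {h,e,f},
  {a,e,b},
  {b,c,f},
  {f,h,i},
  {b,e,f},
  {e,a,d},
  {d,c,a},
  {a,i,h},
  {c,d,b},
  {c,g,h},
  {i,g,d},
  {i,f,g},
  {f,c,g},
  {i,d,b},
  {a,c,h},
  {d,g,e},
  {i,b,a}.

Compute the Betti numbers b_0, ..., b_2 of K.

Order the vertices as a < b < c < d < e < f < g < h < i. Listing each simplex with vertices in this order, K has dimension 2 with simplices:

  0-simplices (9): a, b, c, d, e, f, g, h, i
  1-simplices (27): ab, ac, ad, ae, ah, ai, bc, bd, be, bf, bi, cd, cf, cg, ch, de, dg, di, ef, eg, eh, fg, fh, fi, gh, gi, hi
  2-simplices (18): abe, abi, acd, ach, ade, ahi, bcd, bcf, bdi, bef, cfg, cgh, deg, dgi, efh, egh, fgi, fhi

giving chain groups C_0 ≅ Z^9, C_1 ≅ Z^27, C_2 ≅ Z^18.

Boundary ∂_1: C_1 → C_0 sends each edge [p,q] (with p < q) to q − p.
This gives a 9×27 integer matrix of rank 8; reducing to Smith normal form yields diagonal entries (1,1,1,1,1,1,1,1).

The boundary map ∂_2: C_2 → C_1 sends each 2-simplex [p,q,r] to [q,r] − [p,r] + [p,q]. For instance
  ∂ade = de − ae + ad,
  ∂bcf = cf − bf + bc.
The resulting 27×18 matrix has rank 18, and its Smith normal form has invariant factors (1,1,1,1,1,1,1,1,1,1,1,1,1,1,1,1,1,2).

Computing H_k = (kernel of ∂_k) / (image of ∂_{k+1}):

  H_0: rank C_0 − rank ∂_1 = 9 − 8 = 1, and the invariant factors of ∂_1 are all 1, so H_0 = Z.
  H_1: rank ker ∂_1 − rank ∂_2 = (27 − 8) − 18 = 1, and ∂_2 has invariant factor 2 > 1, so H_1 = Z ⊕ Z/2Z.
  H_2: rank ker ∂_2 − rank ∂_3 = (18 − 18) − 0 = 0, and there is no ∂_3, so H_2 = 0.

(K is a triangulation of the Klein bottle.)

Hence the Betti numbers are b_0 = 1, b_1 = 1, b_2 = 0.

b_0 = 1, b_1 = 1, b_2 = 0.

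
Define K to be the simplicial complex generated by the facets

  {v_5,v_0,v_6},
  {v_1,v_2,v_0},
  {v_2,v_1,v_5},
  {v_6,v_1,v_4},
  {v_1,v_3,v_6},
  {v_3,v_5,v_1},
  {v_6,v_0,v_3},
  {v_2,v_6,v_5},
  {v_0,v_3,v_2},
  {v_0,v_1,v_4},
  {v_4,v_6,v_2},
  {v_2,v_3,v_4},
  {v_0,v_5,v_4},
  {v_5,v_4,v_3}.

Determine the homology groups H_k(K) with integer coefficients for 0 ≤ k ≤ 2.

H_0 ≅ Z,  H_1 ≅ Z^2,  H_2 ≅ Z.

Fix the vertex order v_0 < v_1 < v_2 < v_3 < v_4 < v_5 < v_6 and write every simplex with vertices in increasing order. Then dim K = 2 and the simplices of K are:

  0-simplices (7): [v_0], [v_1], [v_2], [v_3], [v_4], [v_5], [v_6]
  1-simplices (21): (21 of them)
  2-simplices (14): (14 of them)

so the chain groups are C_0 ≅ Z^7, C_1 ≅ Z^21, C_2 ≅ Z^14.

∂_1: C_1 → C_0 sends each edge [p,q] (with p < q) to q − p.
The resulting 7×21 matrix has rank 6, and its Smith normal form has invariant factors (1,1,1,1,1,1).

∂_2: C_2 → C_1 sends each 2-simplex [p,q,r] to [q,r] − [p,r] + [p,q]. For instance
  ∂[v_0,v_4,v_5] = [v_4,v_5] − [v_0,v_5] + [v_0,v_4],
  ∂[v_2,v_5,v_6] = [v_5,v_6] − [v_2,v_6] + [v_2,v_5].
As a 21×14 matrix over Z this has rank 13, with invariant factors (1,1,1,1,1,1,1,1,1,1,1,1,1).

Reading off H_k = ker ∂_k / im ∂_{k+1}:

  H_0: rank C_0 − rank ∂_1 = 7 − 6 = 1, and the invariant factors of ∂_1 are all 1, so H_0 = Z.
  H_1: rank ker ∂_1 − rank ∂_2 = (21 − 6) − 13 = 2, and the invariant factors of ∂_2 are all 1, so H_1 = Z^2.
  H_2: rank ker ∂_2 − rank ∂_3 = (14 − 13) − 0 = 1, and there is no ∂_3, so H_2 = Z.

As a check, the Euler characteristic is 7 − 21 + 14 = 0, which agrees with 1 − 2 + 1 = 0.
(K is a triangulation of the torus T^2.)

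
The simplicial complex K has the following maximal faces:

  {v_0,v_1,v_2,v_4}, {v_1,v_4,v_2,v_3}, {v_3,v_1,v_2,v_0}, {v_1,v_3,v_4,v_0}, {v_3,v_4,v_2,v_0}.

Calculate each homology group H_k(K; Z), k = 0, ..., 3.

H_0 = Z,  H_1 = 0,  H_2 = 0,  H_3 = Z.

Take the total order v_0 < v_1 < v_2 < v_3 < v_4 on the vertex set. Then K (dimension 3) consists of the simplices:

  0-simplices (5): [v_0], [v_1], [v_2], [v_3], [v_4]
  1-simplices (10): [v_0,v_1], [v_0,v_2], [v_0,v_3], [v_0,v_4], [v_1,v_2], [v_1,v_3], [v_1,v_4], [v_2,v_3], [v_2,v_4], [v_3,v_4]
  2-simplices (10): [v_0,v_1,v_2], [v_0,v_1,v_3], [v_0,v_1,v_4], [v_0,v_2,v_3], [v_0,v_2,v_4], [v_0,v_3,v_4], [v_1,v_2,v_3], [v_1,v_2,v_4], [v_1,v_3,v_4], [v_2,v_3,v_4]
  3-simplices (5): [v_0,v_1,v_2,v_3], [v_0,v_1,v_2,v_4], [v_0,v_1,v_3,v_4], [v_0,v_2,v_3,v_4], [v_1,v_2,v_3,v_4]

Hence C_0 ≅ Z^5, C_1 ≅ Z^10, C_2 ≅ Z^10, C_3 ≅ Z^5.

∂_1: C_1 → C_0 is given by ∂[p,q] = [q] − [p]. For instance
  ∂[v_1,v_3] = [v_3] − [v_1].
This gives a 5×10 integer matrix of rank 4; reducing to Smith normal form yields diagonal entries (1,1,1,1).

∂_2: C_2 → C_1 sends each 2-simplex [p,q,r] to [q,r] − [p,r] + [p,q]. For instance
  ∂[v_2,v_3,v_4] = [v_3,v_4] − [v_2,v_4] + [v_2,v_3],
  ∂[v_1,v_3,v_4] = [v_3,v_4] − [v_1,v_4] + [v_1,v_3].
The 10×10 boundary matrix has rank 6 and Smith normal form diag(1,1,1,1,1,1).

Boundary ∂_3: C_3 → C_2 sends each 3-simplex σ to the alternating sum Σ_i (−1)^i (σ with its i-th vertex removed). For instance
  ∂[v_0,v_2,v_3,v_4] = [v_2,v_3,v_4] − [v_0,v_3,v_4] + [v_0,v_2,v_4] − [v_0,v_2,v_3],
  ∂[v_1,v_2,v_3,v_4] = [v_2,v_3,v_4] − [v_1,v_3,v_4] + [v_1,v_2,v_4] − [v_1,v_2,v_3].
This gives a 10×5 integer matrix of rank 4; reducing to Smith normal form yields diagonal entries (1,1,1,1).

From H_k ≅ ker(∂_k) / im(∂_{k+1}) we obtain:

  H_0: rank C_0 − rank ∂_1 = 5 − 4 = 1, and the invariant factors of ∂_1 are all 1, so H_0 ≅ Z.
  H_1: rank ker ∂_1 − rank ∂_2 = (10 − 4) − 6 = 0, and the invariant factors of ∂_2 are all 1, so H_1 ≅ 0.
  H_2: rank ker ∂_2 − rank ∂_3 = (10 − 6) − 4 = 0, and the invariant factors of ∂_3 are all 1, so H_2 ≅ 0.
  H_3: rank ker ∂_3 − rank ∂_4 = (5 − 4) − 0 = 1, and there is no ∂_4, so H_3 ≅ Z.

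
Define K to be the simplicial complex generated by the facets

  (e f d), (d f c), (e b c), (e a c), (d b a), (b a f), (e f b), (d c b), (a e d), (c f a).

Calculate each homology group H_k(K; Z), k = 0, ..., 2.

K has 6 vertices, 15 edges, 10 triangles.
rank ∂_0 = 0, rank ∂_1 = 5 ⇒ b_0 = 6 − 0 − 5 = 1; all invariant factors of ∂_1 are 1 so no torsion. So H_0 ≅ Z.
rank ∂_1 = 5, rank ∂_2 = 10 ⇒ b_1 = 15 − 5 − 10 = 0; ∂_2 has invariant factor(s) [2] giving torsion. So H_1 ≅ Z/2.
rank ∂_2 = 10, rank ∂_3 = 0 ⇒ b_2 = 10 − 10 − 0 = 0. So H_2 ≅ 0.

H_0 = Z,  H_1 = Z/2,  H_2 = 0.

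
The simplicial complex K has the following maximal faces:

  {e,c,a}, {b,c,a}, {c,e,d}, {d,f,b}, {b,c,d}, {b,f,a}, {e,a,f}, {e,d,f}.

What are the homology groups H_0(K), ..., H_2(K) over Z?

Order the vertices as a < b < c < d < e < f. Listing each simplex with vertices in this order, K has dimension 2 with simplices:

  0-simplices (6): a, b, c, d, e, f
  1-simplices (12): ab, ac, ae, af, bc, bd, bf, cd, ce, de, df, ef
  2-simplices (8): abc, abf, ace, aef, bcd, bdf, cde, def

Hence C_0 ≅ Z^6, C_1 ≅ Z^12, C_2 ≅ Z^8.

Boundary ∂_1: C_1 → C_0 maps an edge to its endpoints' difference, ∂[p,q] = q − p.
As a 6×12 matrix over Z this has rank 5, with invariant factors (1,1,1,1,1).

Boundary ∂_2: C_2 → C_1 sends each 2-simplex [p,q,r] to [q,r] − [p,r] + [p,q]. For instance
  ∂bdf = df − bf + bd,
  ∂aef = ef − af + ae.
The 12×8 boundary matrix has rank 7 and Smith normal form diag(1,1,1,1,1,1,1).

Computing H_k = (kernel of ∂_k) / (image of ∂_{k+1}):

  H_0: rank C_0 − rank ∂_1 = 6 − 5 = 1, and the invariant factors of ∂_1 are all 1, so H_0 = Z.
  H_1: rank ker ∂_1 − rank ∂_2 = (12 − 5) − 7 = 0, and the invariant factors of ∂_2 are all 1, so H_1 = 0.
  H_2: rank ker ∂_2 − rank ∂_3 = (8 − 7) − 0 = 1, and there is no ∂_3, so H_2 = Z.

H_0 = Z,  H_1 = 0,  H_2 = Z.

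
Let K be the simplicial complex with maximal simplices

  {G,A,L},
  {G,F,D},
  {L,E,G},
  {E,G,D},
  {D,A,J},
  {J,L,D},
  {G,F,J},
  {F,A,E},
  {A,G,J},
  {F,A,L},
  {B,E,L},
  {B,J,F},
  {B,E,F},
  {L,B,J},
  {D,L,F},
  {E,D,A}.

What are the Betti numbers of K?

b_0 = 1, b_1 = 2, b_2 = 1.

Fix the vertex order A < B < D < E < F < G < J < L and write every simplex with vertices in increasing order. Then dim K = 2 and the simplices of K are:

  0-simplices (8): A, B, D, E, F, G, J, L
  1-simplices (24): AD, AE, AF, AG, AJ, AL, BE, BF, BJ, BL, DE, DF, DG, DJ, DL, EF, EG, EL, FG, FJ, FL, GJ, GL, JL
  2-simplices (16): ADE, ADJ, AEF, AFL, AGJ, AGL, BEF, BEL, BFJ, BJL, DEG, DFG, DFL, DJL, EGL, FGJ

so the chain groups are C_0 ≅ Z^8, C_1 ≅ Z^24, C_2 ≅ Z^16.

The boundary map ∂_1: C_1 → C_0 is given by ∂[p,q] = [q] − [p]. For instance
  ∂DF = F − D.
The resulting 8×24 matrix has rank 7, and its Smith normal form has invariant factors (1,1,1,1,1,1,1).

∂_2: C_2 → C_1 acts by ∂[p,q,r] = [q,r] − [p,r] + [p,q]. For instance
  ∂AGJ = GJ − AJ + AG,
  ∂AEF = EF − AF + AE.
The 24×16 boundary matrix has rank 15 and Smith normal form diag(1,1,1,1,1,1,1,1,1,1,1,1,1,1,1).

Computing H_k = (kernel of ∂_k) / (image of ∂_{k+1}):

  H_0: rank C_0 − rank ∂_1 = 8 − 7 = 1, and the invariant factors of ∂_1 are all 1, so H_0 = Z.
  H_1: rank ker ∂_1 − rank ∂_2 = (24 − 7) − 15 = 2, and the invariant factors of ∂_2 are all 1, so H_1 = Z^2.
  H_2: rank ker ∂_2 − rank ∂_3 = (16 − 15) − 0 = 1, and there is no ∂_3, so H_2 = Z.

(K is a triangulation of the torus T^2.)

Hence the Betti numbers are b_0 = 1, b_1 = 2, b_2 = 1.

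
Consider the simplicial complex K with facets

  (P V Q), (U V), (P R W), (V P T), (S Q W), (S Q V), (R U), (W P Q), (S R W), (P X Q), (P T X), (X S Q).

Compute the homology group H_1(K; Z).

Fix the vertex order P < Q < R < S < T < U < V < W < X and write every simplex with vertices in increasing order. Then dim K = 2 and the simplices of K are:

  0-simplices (9): P, Q, R, S, T, U, V, W, X
  1-simplices (19): PQ, PR, PT, PV, PW, PX, QS, QV, QW, QX, RS, RU, RW, SV, SW, SX, TV, TX, UV
  2-simplices (10): PQV, PQW, PQX, PRW, PTV, PTX, QSV, QSW, QSX, RSW

so the chain groups are C_0 ≅ Z^9, C_1 ≅ Z^19, C_2 ≅ Z^10.

Boundary ∂_1: C_1 → C_0 maps an edge to its endpoints' difference, ∂[p,q] = q − p. For instance
  ∂TV = V − T.
As a 9×19 matrix over Z this has rank 8, with invariant factors (1,1,1,1,1,1,1,1).

∂_2: C_2 → C_1 sends each 2-simplex [p,q,r] to [q,r] − [p,r] + [p,q]. For instance
  ∂RSW = SW − RW + RS,
  ∂PRW = RW − PW + PR.
The resulting 19×10 matrix has rank 10, and its Smith normal form has invariant factors (1,1,1,1,1,1,1,1,1,1).

Reading off H_k = ker ∂_k / im ∂_{k+1}:

  H_1: rank ker ∂_1 − rank ∂_2 = (19 − 8) − 10 = 1, and the invariant factors of ∂_2 are all 1, so H_1 = Z.

H_1 = Z.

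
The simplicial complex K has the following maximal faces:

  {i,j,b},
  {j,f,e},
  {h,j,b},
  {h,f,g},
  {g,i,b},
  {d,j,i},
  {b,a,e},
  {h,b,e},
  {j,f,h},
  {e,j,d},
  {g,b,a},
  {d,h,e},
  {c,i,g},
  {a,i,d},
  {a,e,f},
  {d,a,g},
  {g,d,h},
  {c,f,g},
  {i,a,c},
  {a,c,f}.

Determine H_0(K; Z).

H_0 = Z.

We work with the vertex ordering a < b < c < d < e < f < g < h < i < j. The simplices of K, each written with vertices in increasing order, are:

  0-simplices (10): a, b, c, d, e, f, g, h, i, j
  1-simplices (30): ab, ac, ad, ae, af, ag, ai, be, bg, bh, bi, bj, cf, cg, ci, de, dg, dh, di, dj, ef, eh, ej, fg, fh, fj, gh, gi, hj, ij
  2-simplices (20): abe, abg, acf, aci, adg, adi, aef, beh, bgi, bhj, bij, cfg, cgi, deh, dej, dgh, dij, efj, fgh, fhj

Hence C_0 ≅ Z^10, C_1 ≅ Z^30, C_2 ≅ Z^20.

The boundary map ∂_1: C_1 → C_0 maps an edge to its endpoints' difference, ∂[p,q] = q − p.
The resulting 10×30 matrix has rank 9, and its Smith normal form has invariant factors (1,1,1,1,1,1,1,1,1).

The boundary map ∂_2: C_2 → C_1 sends each 2-simplex [p,q,r] to [q,r] − [p,r] + [p,q]. For instance
  ∂adg = dg − ag + ad,
  ∂dgh = gh − dh + dg.
This gives a 30×20 integer matrix of rank 20; reducing to Smith normal form yields diagonal entries (1,1,1,1,1,1,1,1,1,1,1,1,1,1,1,1,1,1,1,2).

Computing H_k = (kernel of ∂_k) / (image of ∂_{k+1}):

  H_0: rank C_0 − rank ∂_1 = 10 − 9 = 1, and the invariant factors of ∂_1 are all 1, so H_0 ≅ Z.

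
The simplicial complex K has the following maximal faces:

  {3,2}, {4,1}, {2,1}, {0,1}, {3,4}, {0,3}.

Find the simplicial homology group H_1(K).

Take the total order 0 < 1 < 2 < 3 < 4 on the vertex set. Then K (dimension 1) consists of the simplices:

  0-simplices (5): [0], [1], [2], [3], [4]
  1-simplices (6): [0,1], [0,3], [1,2], [1,4], [2,3], [3,4]

so the chain groups are C_0 ≅ Z^5, C_1 ≅ Z^6.

∂_1: C_1 → C_0 maps an edge to its endpoints' difference, ∂[p,q] = q − p.
This gives a 5×6 integer matrix of rank 4; reducing to Smith normal form yields diagonal entries (1,1,1,1).

Now H_k = ker ∂_k / im ∂_{k+1}, so:

  H_1: rank ker ∂_1 − rank ∂_2 = (6 − 4) − 0 = 2, and there is no ∂_2, so H_1 = Z^2.

H_1 = Z^2.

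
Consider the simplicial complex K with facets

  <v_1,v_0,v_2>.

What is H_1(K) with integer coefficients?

H_1 = 0.

Fix the vertex order v_0 < v_1 < v_2 and write every simplex with vertices in increasing order. Then dim K = 2 and the simplices of K are:

  0-simplices (3): [v_0], [v_1], [v_2]
  1-simplices (3): [v_0,v_1], [v_0,v_2], [v_1,v_2]
  2-simplices (1): [v_0,v_1,v_2]

so the chain groups are C_0 ≅ Z^3, C_1 ≅ Z^3, C_2 ≅ Z^1.

The boundary map ∂_1: C_1 → C_0 is given by ∂[p,q] = [q] − [p]. For instance
  ∂[v_0,v_2] = [v_2] − [v_0].
This gives a 3×3 integer matrix of rank 2; reducing to Smith normal form yields diagonal entries (1,1).

Boundary ∂_2: C_2 → C_1 sends each 2-simplex [p,q,r] to [q,r] − [p,r] + [p,q]. For instance
  ∂[v_0,v_1,v_2] = [v_1,v_2] − [v_0,v_2] + [v_0,v_1].
As a 3×1 matrix over Z this has rank 1, with invariant factors (1).

Now H_k = ker ∂_k / im ∂_{k+1}, so:

  H_1: rank ker ∂_1 − rank ∂_2 = (3 − 2) − 1 = 0, and the invariant factors of ∂_2 are all 1, so H_1 ≅ 0.

(K is a triangulation of the 2-simplex.)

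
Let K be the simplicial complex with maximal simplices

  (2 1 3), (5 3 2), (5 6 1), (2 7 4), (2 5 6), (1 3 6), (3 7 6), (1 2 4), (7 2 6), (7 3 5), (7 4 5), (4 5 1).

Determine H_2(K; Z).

H_2 ≅ 0.

Order the vertices as 1 < 2 < 3 < 4 < 5 < 6 < 7. Listing each simplex with vertices in this order, K has dimension 2 with simplices:

  0-simplices (7): [1], [2], [3], [4], [5], [6], [7]
  1-simplices (18): [1,2], [1,3], [1,4], [1,5], [1,6], [2,3], [2,4], [2,5], [2,6], [2,7], [3,5], [3,6], [3,7], [4,5], [4,7], [5,6], [5,7], [6,7]
  2-simplices (12): [1,2,3], [1,2,4], [1,3,6], [1,4,5], [1,5,6], [2,3,5], [2,4,7], [2,5,6], [2,6,7], [3,5,7], [3,6,7], [4,5,7]

so the chain groups are C_0 ≅ Z^7, C_1 ≅ Z^18, C_2 ≅ Z^12.

Boundary ∂_1: C_1 → C_0 is given by ∂[p,q] = [q] − [p]. For instance
  ∂[4,7] = [7] − [4].
The resulting 7×18 matrix has rank 6, and its Smith normal form has invariant factors (1,1,1,1,1,1).

The boundary map ∂_2: C_2 → C_1 maps a triangle to the signed sum of its edges. For instance
  ∂[2,4,7] = [4,7] − [2,7] + [2,4],
  ∂[2,5,6] = [5,6] − [2,6] + [2,5].
The 18×12 boundary matrix has rank 12 and Smith normal form diag(1,1,1,1,1,1,1,1,1,1,1,2).

Computing H_k = (kernel of ∂_k) / (image of ∂_{k+1}):

  H_2: rank ker ∂_2 − rank ∂_3 = (12 − 12) − 0 = 0, and there is no ∂_3, so H_2 = 0.

(K is a triangulation of the real projective plane RP^2.)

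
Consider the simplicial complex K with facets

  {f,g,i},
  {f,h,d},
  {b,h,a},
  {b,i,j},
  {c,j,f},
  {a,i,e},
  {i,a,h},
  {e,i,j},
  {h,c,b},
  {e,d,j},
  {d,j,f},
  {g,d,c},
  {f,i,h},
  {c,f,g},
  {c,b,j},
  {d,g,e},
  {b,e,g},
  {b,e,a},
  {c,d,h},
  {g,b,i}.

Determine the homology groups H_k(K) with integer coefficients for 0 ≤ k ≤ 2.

H_0 ≅ Z,  H_1 ≅ Z ⊕ Z/2,  H_2 = 0.

Take the total order a < b < c < d < e < f < g < h < i < j on the vertex set. Then K (dimension 2) consists of the simplices:

  0-simplices (10): a, b, c, d, e, f, g, h, i, j
  1-simplices (30): ab, ae, ah, ai, bc, be, bg, bh, bi, bj, cd, cf, cg, ch, cj, de, df, dg, dh, dj, eg, ei, ej, fg, fh, fi, fj, gi, hi, ij
  2-simplices (20): abe, abh, aei, ahi, bch, bcj, beg, bgi, bij, cdg, cdh, cfg, cfj, deg, dej, dfh, dfj, eij, fgi, fhi

Hence C_0 ≅ Z^10, C_1 ≅ Z^30, C_2 ≅ Z^20.

The boundary map ∂_1: C_1 → C_0 is given by ∂[p,q] = [q] − [p].
This gives a 10×30 integer matrix of rank 9; reducing to Smith normal form yields diagonal entries (1,1,1,1,1,1,1,1,1).

The boundary map ∂_2: C_2 → C_1 maps a triangle to the signed sum of its edges. For instance
  ∂dej = ej − dj + de,
  ∂cfg = fg − cg + cf.
The 30×20 boundary matrix has rank 20 and Smith normal form diag(1,1,1,1,1,1,1,1,1,1,1,1,1,1,1,1,1,1,1,2).

Now H_k = ker ∂_k / im ∂_{k+1}, so:

  H_0: rank C_0 − rank ∂_1 = 10 − 9 = 1, and the invariant factors of ∂_1 are all 1, so H_0 ≅ Z.
  H_1: rank ker ∂_1 − rank ∂_2 = (30 − 9) − 20 = 1, and ∂_2 has invariant factor 2 > 1, so H_1 ≅ Z ⊕ Z/2.
  H_2: rank ker ∂_2 − rank ∂_3 = (20 − 20) − 0 = 0, and there is no ∂_3, so H_2 ≅ 0.

(K is a triangulation of the Klein bottle.)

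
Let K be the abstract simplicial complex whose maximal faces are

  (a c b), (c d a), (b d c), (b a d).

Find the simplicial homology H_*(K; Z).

H_0 = Z,  H_1 = 0,  H_2 = Z.

Fix the vertex order a < b < c < d and write every simplex with vertices in increasing order. Then dim K = 2 and the simplices of K are:

  0-simplices (4): a, b, c, d
  1-simplices (6): ab, ac, ad, bc, bd, cd
  2-simplices (4): abc, abd, acd, bcd

Hence C_0 ≅ Z^4, C_1 ≅ Z^6, C_2 ≅ Z^4.

The boundary map ∂_1: C_1 → C_0 sends each edge [p,q] (with p < q) to q − p. For instance
  ∂bd = d − b.
This gives a 4×6 integer matrix of rank 3; reducing to Smith normal form yields diagonal entries (1,1,1).

∂_2: C_2 → C_1 acts by ∂[p,q,r] = [q,r] − [p,r] + [p,q]. For instance
  ∂abc = bc − ac + ab,
  ∂abd = bd − ad + ab.
This gives a 6×4 integer matrix of rank 3; reducing to Smith normal form yields diagonal entries (1,1,1).

Computing H_k = (kernel of ∂_k) / (image of ∂_{k+1}):

  H_0: rank C_0 − rank ∂_1 = 4 − 3 = 1, and the invariant factors of ∂_1 are all 1, so H_0 = Z.
  H_1: rank ker ∂_1 − rank ∂_2 = (6 − 3) − 3 = 0, and the invariant factors of ∂_2 are all 1, so H_1 = 0.
  H_2: rank ker ∂_2 − rank ∂_3 = (4 − 3) − 0 = 1, and there is no ∂_3, so H_2 = Z.

(K is a triangulation of the 2-sphere S^2.)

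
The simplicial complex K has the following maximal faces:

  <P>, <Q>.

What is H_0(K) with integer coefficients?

H_0 = Z^2.

Take the total order P < Q on the vertex set. Then K (dimension 0) consists of the simplices:

  0-simplices (2): P, Q

giving chain groups C_0 ≅ Z^2.

From H_k ≅ ker(∂_k) / im(∂_{k+1}) we obtain:

  H_0: rank C_0 − rank ∂_1 = 2 − 0 = 2, and there is no ∂_1, so H_0 = Z^2.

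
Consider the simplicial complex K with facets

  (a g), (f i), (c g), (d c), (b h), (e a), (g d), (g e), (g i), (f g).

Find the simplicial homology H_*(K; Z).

K has 9 vertices, 10 edges.
rank ∂_0 = 0, rank ∂_1 = 7 ⇒ b_0 = 9 − 0 − 7 = 2; all invariant factors of ∂_1 are 1 so no torsion. So H_0 ≅ Z^2.
rank ∂_1 = 7, rank ∂_2 = 0 ⇒ b_1 = 10 − 7 − 0 = 3. So H_1 ≅ Z^3.

H_0 = Z^2,  H_1 = Z^3.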